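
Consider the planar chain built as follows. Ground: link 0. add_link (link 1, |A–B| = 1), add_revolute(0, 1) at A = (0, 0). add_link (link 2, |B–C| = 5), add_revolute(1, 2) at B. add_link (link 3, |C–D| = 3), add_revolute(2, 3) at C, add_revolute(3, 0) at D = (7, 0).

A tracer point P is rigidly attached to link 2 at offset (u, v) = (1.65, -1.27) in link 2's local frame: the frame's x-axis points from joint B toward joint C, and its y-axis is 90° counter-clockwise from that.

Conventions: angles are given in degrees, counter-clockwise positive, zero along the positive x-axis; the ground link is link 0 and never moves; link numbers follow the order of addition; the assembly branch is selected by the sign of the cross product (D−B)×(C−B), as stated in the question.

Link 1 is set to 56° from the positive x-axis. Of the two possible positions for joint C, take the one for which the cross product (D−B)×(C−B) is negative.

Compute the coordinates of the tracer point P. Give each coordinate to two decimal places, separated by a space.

A=(0,0), D=(7.00,0)
B = A + 1.00·(cos56°, sin56°) = (0.5592, 0.8290)
|BD| = 6.4939
circle(B,5.00) ∩ circle(D,3.00): a=4.4789, h=2.2225
  candidates: C₊=(5.2852,2.4616) cross=14.433; C₋=(4.7177,-1.9471) cross=-14.433
  branch - wants cross < 0 → take C=(4.7177,-1.9471) (cross=-14.433)
ex = (C−B)/|BC| = (0.8317,-0.5552); ey = (0.5552,0.8317)
P = B + 1.65·ex + -1.27·ey = (1.2264,-1.1433)

1.23 -1.14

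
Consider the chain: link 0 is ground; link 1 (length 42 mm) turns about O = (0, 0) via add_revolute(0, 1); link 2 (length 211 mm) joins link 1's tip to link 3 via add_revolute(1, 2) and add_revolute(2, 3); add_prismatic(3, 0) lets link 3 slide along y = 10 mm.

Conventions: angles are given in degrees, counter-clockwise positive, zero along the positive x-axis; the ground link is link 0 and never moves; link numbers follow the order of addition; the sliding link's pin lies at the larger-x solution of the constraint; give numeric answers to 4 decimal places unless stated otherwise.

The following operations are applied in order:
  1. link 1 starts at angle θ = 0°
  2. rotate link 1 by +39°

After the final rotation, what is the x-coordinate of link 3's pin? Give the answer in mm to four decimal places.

geometry: r = 42 mm, L = 211 mm, e = 10 mm; θ starts at 0°
rotate link 1 by +39°: θ ← 0° +39° = 39°
crank pin P = (r cos θ, r sin θ) = (32.640130, 26.431456)
h = r sin θ − e = 26.431456 − 10 = 16.431456
x = r cos θ + √(L² − h²) = 32.640130 + 210.359234 = 242.999364

242.9994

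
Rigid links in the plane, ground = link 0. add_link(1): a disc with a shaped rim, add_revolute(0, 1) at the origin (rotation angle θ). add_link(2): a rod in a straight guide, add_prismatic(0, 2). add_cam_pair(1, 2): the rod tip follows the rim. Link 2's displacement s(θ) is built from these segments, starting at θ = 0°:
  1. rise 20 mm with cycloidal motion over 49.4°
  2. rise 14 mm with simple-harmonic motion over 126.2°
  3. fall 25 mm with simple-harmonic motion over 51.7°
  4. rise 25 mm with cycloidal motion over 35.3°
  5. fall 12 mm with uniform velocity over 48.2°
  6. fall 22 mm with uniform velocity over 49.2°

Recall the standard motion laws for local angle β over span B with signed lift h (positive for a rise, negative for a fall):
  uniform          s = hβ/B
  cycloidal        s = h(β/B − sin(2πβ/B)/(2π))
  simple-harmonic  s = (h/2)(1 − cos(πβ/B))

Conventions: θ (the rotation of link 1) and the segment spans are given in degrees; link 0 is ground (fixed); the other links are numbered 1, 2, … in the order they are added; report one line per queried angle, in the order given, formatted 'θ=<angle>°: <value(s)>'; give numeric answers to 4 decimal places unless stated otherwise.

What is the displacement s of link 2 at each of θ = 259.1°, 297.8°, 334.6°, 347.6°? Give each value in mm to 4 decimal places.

segment 1 (0° to 49.4°, cycloidal, h = 20) is passed completely: s = 0.0000 + (20) = 20.0000
segment 2 (49.4° to 175.6°, simple-harmonic, h = 14) is passed completely: s = 20.0000 + (14) = 34.0000
segment 3 (175.6° to 227.3°, simple-harmonic, h = -25) is passed completely: s = 34.0000 + (-25) = 9.0000
θ = 259.1° falls in segment 4 (227.3° to 262.6°, cycloidal, h = 25): β = 259.1 − 227.3 = 31.8°, B = 35.3°; Δs = 25·(0.9008 − sin(2π·0.9008)/(2π)) = 24.8427; s = 9.0000 + 24.8427 = 33.8427
segment 4 (227.3° to 262.6°, cycloidal, h = 25) is passed completely: s = 9.0000 + (25) = 34.0000
θ = 297.8° falls in segment 5 (262.6° to 310.8°, uniform, h = -12): β = 297.8 − 262.6 = 35.2°, B = 48.2°; Δs = -12·35.2/48.2 = -8.7635; s = 34.0000 − 8.7635 = 25.2365
segment 5 (262.6° to 310.8°, uniform, h = -12) is passed completely: s = 34.0000 + (-12) = 22.0000
θ = 334.6° falls in segment 6 (310.8° to 360°, uniform, h = -22): β = 334.6 − 310.8 = 23.8°, B = 49.2°; Δs = -22·23.8/49.2 = -10.6423; s = 22.0000 − 10.6423 = 11.3577
θ = 347.6° falls in segment 6 (310.8° to 360°, uniform, h = -22): β = 347.6 − 310.8 = 36.8°, B = 49.2°; Δs = -22·36.8/49.2 = -16.4553; s = 22.0000 − 16.4553 = 5.5447

θ=259.1°: 33.8427
θ=297.8°: 25.2365
θ=334.6°: 11.3577
θ=347.6°: 5.5447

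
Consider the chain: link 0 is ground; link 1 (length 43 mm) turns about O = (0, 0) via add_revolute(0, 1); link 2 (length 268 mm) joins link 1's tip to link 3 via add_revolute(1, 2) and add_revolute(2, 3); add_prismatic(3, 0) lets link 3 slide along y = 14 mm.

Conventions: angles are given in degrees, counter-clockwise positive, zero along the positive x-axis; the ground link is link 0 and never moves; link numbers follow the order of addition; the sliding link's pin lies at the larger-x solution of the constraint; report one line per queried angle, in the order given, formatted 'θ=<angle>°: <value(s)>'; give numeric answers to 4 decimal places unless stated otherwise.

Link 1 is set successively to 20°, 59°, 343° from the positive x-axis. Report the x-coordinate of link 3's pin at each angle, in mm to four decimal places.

geometry: r = 43 mm, L = 268 mm, e = 14 mm
θ=20°: crank pin P = (r cos θ, r sin θ) = (40.406783, 14.706866)
θ=20°: h = r sin θ − e = 14.706866 − 14 = 0.706866
θ=20°: x = r cos θ + √(L² − h²) = 40.406783 + 267.999068 = 308.405850
θ=59°: crank pin P = (r cos θ, r sin θ) = (22.146637, 36.858194)
θ=59°: h = r sin θ − e = 36.858194 − 14 = 22.858194
θ=59°: x = r cos θ + √(L² − h²) = 22.146637 + 267.023413 = 289.170050
θ=343°: crank pin P = (r cos θ, r sin θ) = (41.121105, -12.571983)
θ=343°: h = r sin θ − e = -12.571983 − 14 = -26.571983
θ=343°: x = r cos θ + √(L² − h²) = 41.121105 + 266.679451 = 307.800556

θ=20°: 308.4059
θ=59°: 289.1700
θ=343°: 307.8006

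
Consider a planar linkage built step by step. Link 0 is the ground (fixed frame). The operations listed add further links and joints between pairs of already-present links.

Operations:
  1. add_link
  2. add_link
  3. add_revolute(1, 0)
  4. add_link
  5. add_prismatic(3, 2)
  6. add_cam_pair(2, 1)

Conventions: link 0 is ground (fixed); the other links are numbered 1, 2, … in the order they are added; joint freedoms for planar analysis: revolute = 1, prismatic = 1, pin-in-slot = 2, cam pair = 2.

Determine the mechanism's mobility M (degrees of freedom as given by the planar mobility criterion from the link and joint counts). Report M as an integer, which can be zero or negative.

ground; <1,0,0>
#1 <2,0,0>
#2 <3,0,0>
R:1↔0 J1 <3,1,0>
#3 <4,1,0>
P:3↔2 J1 <4,2,0>
C:2↔1 J2 <4,2,1>
3×3 − 2×2 − 1×1 = 4

M = 4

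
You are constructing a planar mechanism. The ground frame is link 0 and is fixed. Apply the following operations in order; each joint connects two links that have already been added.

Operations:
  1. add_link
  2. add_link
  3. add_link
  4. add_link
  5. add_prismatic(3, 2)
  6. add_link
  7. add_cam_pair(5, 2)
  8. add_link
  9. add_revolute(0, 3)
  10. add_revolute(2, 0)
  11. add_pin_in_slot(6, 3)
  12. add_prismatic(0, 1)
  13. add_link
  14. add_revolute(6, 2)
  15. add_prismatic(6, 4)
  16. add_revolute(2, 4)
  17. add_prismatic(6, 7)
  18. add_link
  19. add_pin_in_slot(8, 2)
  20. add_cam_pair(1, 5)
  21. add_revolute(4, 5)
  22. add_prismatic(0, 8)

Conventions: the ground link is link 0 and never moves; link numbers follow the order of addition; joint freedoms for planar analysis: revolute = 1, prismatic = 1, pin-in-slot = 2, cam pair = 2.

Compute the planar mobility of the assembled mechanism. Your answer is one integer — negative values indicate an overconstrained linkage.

ground; <1,0,0>
#1 <2,0,0>
#2 <3,0,0>
#3 <4,0,0>
#4 <5,0,0>
P:3↔2 J1 <5,1,0>
#5 <6,1,0>
C:5↔2 J2 <6,1,1>
#6 <7,1,1>
R:0↔3 J1 <7,2,1>
R:2↔0 J1 <7,3,1>
PS:6↔3 J2 <7,3,2>
P:0↔1 J1 <7,4,2>
#7 <8,4,2>
R:6↔2 J1 <8,5,2>
P:6↔4 J1 <8,6,2>
R:2↔4 J1 <8,7,2>
P:6↔7 J1 <8,8,2>
#8 <9,8,2>
PS:8↔2 J2 <9,8,3>
C:1↔5 J2 <9,8,4>
R:4↔5 J1 <9,9,4>
P:0↔8 J1 <9,10,4>
3×8 − 2×10 − 1×4 = 0

M = 0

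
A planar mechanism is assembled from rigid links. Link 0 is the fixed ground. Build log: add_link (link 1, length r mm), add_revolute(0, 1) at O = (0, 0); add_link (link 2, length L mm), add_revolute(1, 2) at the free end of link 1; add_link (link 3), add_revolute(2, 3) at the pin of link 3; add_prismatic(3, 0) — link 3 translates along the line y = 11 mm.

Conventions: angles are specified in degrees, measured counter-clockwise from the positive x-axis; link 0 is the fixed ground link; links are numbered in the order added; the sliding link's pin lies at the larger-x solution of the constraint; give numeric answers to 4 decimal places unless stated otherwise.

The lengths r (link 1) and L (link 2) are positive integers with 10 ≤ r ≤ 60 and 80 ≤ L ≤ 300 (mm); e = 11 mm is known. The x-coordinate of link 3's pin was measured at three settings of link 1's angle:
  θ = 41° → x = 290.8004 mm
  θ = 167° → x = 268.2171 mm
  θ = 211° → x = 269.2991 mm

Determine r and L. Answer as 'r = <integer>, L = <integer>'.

constraint per measurement: (x − r cos θ)² + (r sin θ − e)² = L²
subtracting the θ₁ and θ₂ equations cancels the r² and L² terms:
r = (x₁² − x₂²) / (2[(x₁cos θ₁ + e sin θ₁) − (x₂cos θ₂ + e sin θ₂)]) = 13.0000 → r = 13
L² = (x₁ − r cos θ₁)² + (r sin θ₁ − e)² = 78961.0237 → L = 281.0000 → L = 281
check at θ₃=211°: x = 269.2991 (printed 269.2991) ✓

r = 13, L = 281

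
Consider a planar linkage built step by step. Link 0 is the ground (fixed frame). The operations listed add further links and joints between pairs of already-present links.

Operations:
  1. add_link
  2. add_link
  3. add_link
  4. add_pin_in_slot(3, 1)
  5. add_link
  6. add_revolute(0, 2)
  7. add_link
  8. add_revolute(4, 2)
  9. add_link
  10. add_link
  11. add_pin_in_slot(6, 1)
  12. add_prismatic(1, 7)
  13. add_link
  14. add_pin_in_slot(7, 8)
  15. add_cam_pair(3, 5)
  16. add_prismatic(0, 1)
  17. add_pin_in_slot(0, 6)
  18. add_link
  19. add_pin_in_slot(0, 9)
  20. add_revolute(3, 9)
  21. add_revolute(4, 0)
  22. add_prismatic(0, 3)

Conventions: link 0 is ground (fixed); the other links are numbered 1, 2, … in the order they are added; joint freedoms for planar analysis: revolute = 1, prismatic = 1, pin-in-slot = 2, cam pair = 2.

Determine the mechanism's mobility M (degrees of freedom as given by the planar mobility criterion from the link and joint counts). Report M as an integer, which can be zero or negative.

(L,J1,J2)=(1,0,0); link0 fixed
link1: (2,0,0)
link2: (3,0,0)
link3: (4,0,0)
PS 3-1 [J2]: (4,0,1)
link4: (5,0,1)
R 0-2 [J1]: (5,1,1)
link5: (6,1,1)
R 4-2 [J1]: (6,2,1)
link6: (7,2,1)
link7: (8,2,1)
PS 6-1 [J2]: (8,2,2)
P 1-7 [J1]: (8,3,2)
link8: (9,3,2)
PS 7-8 [J2]: (9,3,3)
C 3-5 [J2]: (9,3,4)
P 0-1 [J1]: (9,4,4)
PS 0-6 [J2]: (9,4,5)
link9: (10,4,5)
PS 0-9 [J2]: (10,4,6)
R 3-9 [J1]: (10,5,6)
R 4-0 [J1]: (10,6,6)
P 0-3 [J1]: (10,7,6)
Grübler: 3·9 − 2·7 − 6 = 7

M = 7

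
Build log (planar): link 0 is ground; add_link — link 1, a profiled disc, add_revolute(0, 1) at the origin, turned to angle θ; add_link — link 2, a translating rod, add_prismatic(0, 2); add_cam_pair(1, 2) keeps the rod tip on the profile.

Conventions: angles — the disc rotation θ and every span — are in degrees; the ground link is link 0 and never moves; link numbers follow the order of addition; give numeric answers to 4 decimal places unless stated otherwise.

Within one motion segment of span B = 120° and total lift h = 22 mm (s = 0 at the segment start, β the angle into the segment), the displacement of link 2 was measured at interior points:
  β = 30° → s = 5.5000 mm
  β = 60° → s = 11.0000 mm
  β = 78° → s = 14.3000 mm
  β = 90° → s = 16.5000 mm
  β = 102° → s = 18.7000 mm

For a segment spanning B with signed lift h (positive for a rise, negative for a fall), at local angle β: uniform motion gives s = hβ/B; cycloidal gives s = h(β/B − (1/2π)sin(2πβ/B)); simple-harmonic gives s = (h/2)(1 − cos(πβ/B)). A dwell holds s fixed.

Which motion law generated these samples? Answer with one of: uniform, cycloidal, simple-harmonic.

candidates at β/B = r: uniform s = h·r (linear in β); cycloidal s = h·(r − sin(2πr)/(2π)); simple-harmonic s = (h/2)(1 − cos(πr))
β=30°: printed 5.5000 | uniform 5.5000, cycloidal 1.9986, simple-harmonic 3.2218
β=60°: printed 11.0000 | uniform 11.0000, cycloidal 11.0000, simple-harmonic 11.0000
β=78°: printed 14.3000 | uniform 14.3000, cycloidal 17.1327, simple-harmonic 15.9939
β=90°: printed 16.5000 | uniform 16.5000, cycloidal 20.0014, simple-harmonic 18.7782
β=102°: printed 18.7000 | uniform 18.7000, cycloidal 21.5327, simple-harmonic 20.8011
only one law matches every sample → uniform

uniform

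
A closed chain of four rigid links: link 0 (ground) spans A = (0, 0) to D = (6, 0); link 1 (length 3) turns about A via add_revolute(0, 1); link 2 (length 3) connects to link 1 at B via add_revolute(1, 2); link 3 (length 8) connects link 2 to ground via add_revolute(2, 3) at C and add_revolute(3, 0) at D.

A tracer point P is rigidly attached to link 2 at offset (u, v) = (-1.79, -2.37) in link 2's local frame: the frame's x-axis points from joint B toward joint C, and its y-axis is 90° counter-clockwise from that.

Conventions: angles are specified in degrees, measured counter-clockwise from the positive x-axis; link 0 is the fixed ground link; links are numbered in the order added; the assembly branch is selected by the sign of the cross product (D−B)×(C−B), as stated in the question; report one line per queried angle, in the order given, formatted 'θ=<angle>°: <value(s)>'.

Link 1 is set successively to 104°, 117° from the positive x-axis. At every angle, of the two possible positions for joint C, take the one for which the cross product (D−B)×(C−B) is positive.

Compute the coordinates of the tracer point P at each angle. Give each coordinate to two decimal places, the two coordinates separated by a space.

A=(0,0), D=(6.00,0)
θ=104°: B = A + 3.00·(cos104°, sin104°) = (-0.7258, 2.9109)
θ=104°: |BD| = 7.3287
θ=104°: circle(B,3.00) ∩ circle(D,8.00): a=-0.0881, h=2.9987
θ=104°:   candidates: C₊=(0.3845,5.6979) cross=21.976; C₋=(-1.9977,0.1938) cross=-21.976
θ=104°:   branch + wants cross > 0 → take C=(0.3845,5.6979) (cross=21.976)
θ=104°: ex = (C−B)/|BC| = (0.3701,0.9290); ey = (-0.9290,0.3701)
θ=104°: P = B + -1.79·ex + -2.37·ey = (0.8135,0.3709)
θ=117°: B = A + 3.00·(cos117°, sin117°) = (-1.3620, 2.6730)
θ=117°: |BD| = 7.8322
θ=117°: circle(B,3.00) ∩ circle(D,8.00): a=0.4050, h=2.9725
θ=117°:   candidates: C₊=(0.0332,5.3289) cross=23.282; C₋=(-1.9958,-0.2593) cross=-23.282
θ=117°:   branch + wants cross > 0 → take C=(0.0332,5.3289) (cross=23.282)
θ=117°: ex = (C−B)/|BC| = (0.4650,0.8853); ey = (-0.8853,0.4650)
θ=117°: P = B + -1.79·ex + -2.37·ey = (-0.0963,-0.0138)

θ=104°: 0.81 0.37
θ=117°: -0.10 -0.01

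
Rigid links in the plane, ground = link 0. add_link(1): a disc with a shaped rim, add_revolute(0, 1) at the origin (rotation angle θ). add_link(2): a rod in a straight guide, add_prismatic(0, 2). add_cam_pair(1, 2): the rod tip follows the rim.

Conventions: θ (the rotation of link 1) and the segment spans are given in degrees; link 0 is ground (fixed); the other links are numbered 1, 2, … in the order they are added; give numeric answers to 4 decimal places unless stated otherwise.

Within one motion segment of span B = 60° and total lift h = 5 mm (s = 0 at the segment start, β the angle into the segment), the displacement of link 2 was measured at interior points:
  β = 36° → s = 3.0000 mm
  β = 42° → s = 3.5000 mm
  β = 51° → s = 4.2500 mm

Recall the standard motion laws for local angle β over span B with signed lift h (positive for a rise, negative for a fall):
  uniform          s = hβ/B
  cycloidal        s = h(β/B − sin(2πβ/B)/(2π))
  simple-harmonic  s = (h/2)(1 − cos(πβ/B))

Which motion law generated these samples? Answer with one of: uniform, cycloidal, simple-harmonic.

candidates at β/B = r: uniform s = h·r (linear in β); cycloidal s = h·(r − sin(2πr)/(2π)); simple-harmonic s = (h/2)(1 − cos(πr))
β=36°: printed 3.0000 | uniform 3.0000, cycloidal 3.4677, simple-harmonic 3.2725
β=42°: printed 3.5000 | uniform 3.5000, cycloidal 4.2568, simple-harmonic 3.9695
β=51°: printed 4.2500 | uniform 4.2500, cycloidal 4.8938, simple-harmonic 4.7275
only one law matches every sample → uniform

uniform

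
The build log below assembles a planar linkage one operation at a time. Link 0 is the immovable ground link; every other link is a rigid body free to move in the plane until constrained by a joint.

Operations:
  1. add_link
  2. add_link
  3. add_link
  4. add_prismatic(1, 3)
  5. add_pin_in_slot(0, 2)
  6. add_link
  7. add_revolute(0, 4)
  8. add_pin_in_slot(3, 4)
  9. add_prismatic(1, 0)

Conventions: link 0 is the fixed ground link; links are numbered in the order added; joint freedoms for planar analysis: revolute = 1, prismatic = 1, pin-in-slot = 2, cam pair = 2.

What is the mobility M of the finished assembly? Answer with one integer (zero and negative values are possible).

(L,J1,J2)=(1,0,0); link0 fixed
link1: (2,0,0)
link2: (3,0,0)
link3: (4,0,0)
P 1-3 [J1]: (4,1,0)
PS 0-2 [J2]: (4,1,1)
link4: (5,1,1)
R 0-4 [J1]: (5,2,1)
PS 3-4 [J2]: (5,2,2)
P 1-0 [J1]: (5,3,2)
Grübler: 3·4 − 2·3 − 2 = 4

M = 4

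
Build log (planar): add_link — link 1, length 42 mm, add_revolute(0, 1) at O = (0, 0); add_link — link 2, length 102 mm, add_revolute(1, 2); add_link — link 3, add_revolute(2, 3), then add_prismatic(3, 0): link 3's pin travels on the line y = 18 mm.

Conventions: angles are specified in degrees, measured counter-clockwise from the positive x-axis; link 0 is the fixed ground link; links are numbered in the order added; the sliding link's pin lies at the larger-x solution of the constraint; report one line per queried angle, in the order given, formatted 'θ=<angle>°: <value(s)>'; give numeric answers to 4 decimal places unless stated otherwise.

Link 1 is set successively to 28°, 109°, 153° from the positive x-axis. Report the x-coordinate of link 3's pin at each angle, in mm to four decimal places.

geometry: r = 42 mm, L = 102 mm, e = 18 mm
θ=28°: crank pin P = (r cos θ, r sin θ) = (37.083799, 19.717806)
θ=28°: h = r sin θ − e = 19.717806 − 18 = 1.717806
θ=28°: x = r cos θ + √(L² − h²) = 37.083799 + 101.985534 = 139.069333
θ=109°: crank pin P = (r cos θ, r sin θ) = (-13.673862, 39.711780)
θ=109°: h = r sin θ − e = 39.711780 − 18 = 21.711780
θ=109°: x = r cos θ + √(L² − h²) = -13.673862 + 99.662423 = 85.988561
θ=153°: crank pin P = (r cos θ, r sin θ) = (-37.422274, 19.067601)
θ=153°: h = r sin θ − e = 19.067601 − 18 = 1.067601
θ=153°: x = r cos θ + √(L² − h²) = -37.422274 + 101.994413 = 64.572139

θ=28°: 139.0693
θ=109°: 85.9886
θ=153°: 64.5721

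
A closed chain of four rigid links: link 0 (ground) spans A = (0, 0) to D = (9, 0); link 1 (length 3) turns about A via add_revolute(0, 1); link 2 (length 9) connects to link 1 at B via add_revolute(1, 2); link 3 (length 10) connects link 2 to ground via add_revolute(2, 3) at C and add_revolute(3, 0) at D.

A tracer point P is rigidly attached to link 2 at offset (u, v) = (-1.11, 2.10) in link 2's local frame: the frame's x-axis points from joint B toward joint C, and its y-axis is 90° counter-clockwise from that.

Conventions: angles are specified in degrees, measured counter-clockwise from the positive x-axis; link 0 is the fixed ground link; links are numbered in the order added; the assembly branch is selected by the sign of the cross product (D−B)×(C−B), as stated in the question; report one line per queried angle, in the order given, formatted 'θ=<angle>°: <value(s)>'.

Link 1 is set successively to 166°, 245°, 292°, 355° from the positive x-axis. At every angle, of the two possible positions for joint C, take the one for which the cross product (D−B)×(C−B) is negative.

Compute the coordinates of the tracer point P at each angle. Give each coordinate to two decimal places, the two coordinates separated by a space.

A=(0,0), D=(9.00,0)
θ=166°: B = A + 3.00·(cos166°, sin166°) = (-2.9109, 0.7258)
θ=166°: |BD| = 11.9330
θ=166°: circle(B,9.00) ∩ circle(D,10.00): a=5.1704, h=7.3666
θ=166°:   candidates: C₊=(2.6980,7.7643) cross=87.906; C₋=(1.8019,-6.9417) cross=-87.906
θ=166°:   branch - wants cross < 0 → take C=(1.8019,-6.9417) (cross=-87.906)
θ=166°: ex = (C−B)/|BC| = (0.5236,-0.8519); ey = (0.8519,0.5236)
θ=166°: P = B + -1.11·ex + 2.10·ey = (-1.7031,2.7711)
θ=245°: B = A + 3.00·(cos245°, sin245°) = (-1.2679, -2.7189)
θ=245°: |BD| = 10.6217
θ=245°: circle(B,9.00) ∩ circle(D,10.00): a=4.4165, h=7.8419
θ=245°:   candidates: C₊=(0.9941,5.9922) cross=83.294; C₋=(5.0088,-9.1690) cross=-83.294
θ=245°:   branch - wants cross < 0 → take C=(5.0088,-9.1690) (cross=-83.294)
θ=245°: ex = (C−B)/|BC| = (0.6974,-0.7167); ey = (0.7167,0.6974)
θ=245°: P = B + -1.11·ex + 2.10·ey = (-0.5370,-0.4589)
θ=292°: B = A + 3.00·(cos292°, sin292°) = (1.1238, -2.7816)
θ=292°: |BD| = 8.3529
θ=292°: circle(B,9.00) ∩ circle(D,10.00): a=3.0391, h=8.4713
θ=292°:   candidates: C₊=(1.1685,6.2183) cross=70.760; C₋=(6.8105,-9.7574) cross=-70.760
θ=292°:   branch - wants cross < 0 → take C=(6.8105,-9.7574) (cross=-70.760)
θ=292°: ex = (C−B)/|BC| = (0.6319,-0.7751); ey = (0.7751,0.6319)
θ=292°: P = B + -1.11·ex + 2.10·ey = (2.0502,-0.5943)
θ=355°: B = A + 3.00·(cos355°, sin355°) = (2.9886, -0.2615)
θ=355°: |BD| = 6.0171
θ=355°: circle(B,9.00) ∩ circle(D,10.00): a=1.4297, h=8.8857
θ=355°:   candidates: C₊=(4.0308,8.6780) cross=53.466; C₋=(4.8031,-9.0767) cross=-53.466
θ=355°:   branch - wants cross < 0 → take C=(4.8031,-9.0767) (cross=-53.466)
θ=355°: ex = (C−B)/|BC| = (0.2016,-0.9795); ey = (0.9795,0.2016)
θ=355°: P = B + -1.11·ex + 2.10·ey = (4.8217,1.2491)

θ=166°: -1.70 2.77
θ=245°: -0.54 -0.46
θ=292°: 2.05 -0.59
θ=355°: 4.82 1.25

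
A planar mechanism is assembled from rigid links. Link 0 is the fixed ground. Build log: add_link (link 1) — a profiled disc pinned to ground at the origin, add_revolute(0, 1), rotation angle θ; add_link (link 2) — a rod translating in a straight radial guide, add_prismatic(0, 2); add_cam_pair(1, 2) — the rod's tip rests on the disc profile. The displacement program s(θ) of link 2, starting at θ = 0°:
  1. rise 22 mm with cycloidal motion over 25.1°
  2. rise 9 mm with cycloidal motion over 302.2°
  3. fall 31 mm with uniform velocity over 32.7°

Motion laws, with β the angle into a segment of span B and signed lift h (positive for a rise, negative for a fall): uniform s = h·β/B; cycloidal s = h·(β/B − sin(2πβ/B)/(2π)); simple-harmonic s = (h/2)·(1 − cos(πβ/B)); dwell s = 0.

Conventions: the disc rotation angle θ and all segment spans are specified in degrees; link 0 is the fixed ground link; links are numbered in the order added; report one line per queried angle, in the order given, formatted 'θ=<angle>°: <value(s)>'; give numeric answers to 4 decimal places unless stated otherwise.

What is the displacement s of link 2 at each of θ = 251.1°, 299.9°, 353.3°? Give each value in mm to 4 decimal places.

seg 1 [0°–25.1°] cycloidal, h=22: full span → s += 22 → s = 22.0000
seg 2 [25.1°–327.3°] cycloidal, h=9: θ=251.1° here. β=226, B=302.2. 9·(0.7478 − sin(2π·0.7478)/(2π)) = 8.1629 → s = 30.1629
seg 2 [25.1°–327.3°] cycloidal, h=9: θ=299.9° here. β=274.8, B=302.2. 9·(0.9093 − sin(2π·0.9093)/(2π)) = 8.9566 → s = 30.9566
seg 2 [25.1°–327.3°] cycloidal, h=9: full span → s += 9 → s = 31.0000
seg 3 [327.3°–360°] uniform, h=-31: θ=353.3° here. β=26, B=32.7. -31·26/32.7 = -24.6483 → s = 6.3517

θ=251.1°: 30.1629
θ=299.9°: 30.9566
θ=353.3°: 6.3517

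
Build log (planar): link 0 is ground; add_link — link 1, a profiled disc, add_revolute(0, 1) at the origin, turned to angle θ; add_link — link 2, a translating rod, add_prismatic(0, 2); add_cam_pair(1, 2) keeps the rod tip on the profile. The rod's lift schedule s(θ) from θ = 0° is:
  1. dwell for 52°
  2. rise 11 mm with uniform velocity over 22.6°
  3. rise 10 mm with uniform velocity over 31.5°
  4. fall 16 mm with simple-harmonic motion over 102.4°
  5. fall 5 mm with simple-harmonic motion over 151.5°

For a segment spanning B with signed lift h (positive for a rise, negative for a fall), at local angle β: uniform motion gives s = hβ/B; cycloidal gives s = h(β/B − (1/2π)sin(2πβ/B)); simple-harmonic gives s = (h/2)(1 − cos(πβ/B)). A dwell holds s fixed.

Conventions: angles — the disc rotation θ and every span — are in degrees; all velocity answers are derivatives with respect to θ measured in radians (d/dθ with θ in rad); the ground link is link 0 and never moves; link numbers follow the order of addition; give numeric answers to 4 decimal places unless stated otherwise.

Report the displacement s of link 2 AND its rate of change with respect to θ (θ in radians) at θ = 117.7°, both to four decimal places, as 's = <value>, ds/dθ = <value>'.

seg 1 [0°–52°] dwell: s stays 0.0000
seg 2 [52°–74.6°] uniform, h=11: full span → s += 11 → s = 11.0000
seg 3 [74.6°–106.1°] uniform, h=10: full span → s += 10 → s = 21.0000
seg 4 [106.1°–208.5°] simple-harmonic, h=-16: θ=117.7° here. β=11.6, B=102.4. -16/2·(1 − cos(π·0.1133)) = -0.5013 → s = 20.4987
velocity in seg [106.1°–208.5°] (simple-harmonic), θ in radians: β = 11.6° = 0.2025 rad, B = 102.4° = 1.7872 rad; ds/dθ = (πh/(2B)) sin(πβ/B) = (π·(-16)/(2·1.7872)) sin(π·0.1133) = -4.899638 mm/rad

s = 20.4987, ds/dθ = -4.8996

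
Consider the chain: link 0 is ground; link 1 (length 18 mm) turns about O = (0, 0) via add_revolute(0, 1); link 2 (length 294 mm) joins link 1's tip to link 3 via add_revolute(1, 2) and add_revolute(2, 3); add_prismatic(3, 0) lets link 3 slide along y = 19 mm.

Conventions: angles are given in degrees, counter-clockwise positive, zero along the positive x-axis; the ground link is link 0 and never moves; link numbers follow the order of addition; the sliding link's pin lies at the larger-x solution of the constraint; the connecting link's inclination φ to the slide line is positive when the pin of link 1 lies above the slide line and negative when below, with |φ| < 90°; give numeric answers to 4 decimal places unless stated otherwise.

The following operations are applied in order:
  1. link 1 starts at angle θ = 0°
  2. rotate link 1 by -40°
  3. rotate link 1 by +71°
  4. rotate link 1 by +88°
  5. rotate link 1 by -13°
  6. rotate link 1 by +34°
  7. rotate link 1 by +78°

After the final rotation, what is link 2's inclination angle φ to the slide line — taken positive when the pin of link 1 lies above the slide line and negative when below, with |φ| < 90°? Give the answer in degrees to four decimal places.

geometry: r = 18 mm, L = 294 mm, e = 19 mm; θ starts at 0°
rotate link 1 by -40°: θ ← 0° -40° = -40°
rotate link 1 by +71°: θ ← -40° +71° = 31°
rotate link 1 by +88°: θ ← 31° +88° = 119°
rotate link 1 by -13°: θ ← 119° -13° = 106°
rotate link 1 by +34°: θ ← 106° +34° = 140°
rotate link 1 by +78°: θ ← 140° +78° = 218°
h = r sin θ − e = -11.081907 − 19 = -30.081907
sin φ = h / L = -30.081907 / 294 = -0.10231941
φ = arcsin(-0.10231941) = -5.872748°

-5.8727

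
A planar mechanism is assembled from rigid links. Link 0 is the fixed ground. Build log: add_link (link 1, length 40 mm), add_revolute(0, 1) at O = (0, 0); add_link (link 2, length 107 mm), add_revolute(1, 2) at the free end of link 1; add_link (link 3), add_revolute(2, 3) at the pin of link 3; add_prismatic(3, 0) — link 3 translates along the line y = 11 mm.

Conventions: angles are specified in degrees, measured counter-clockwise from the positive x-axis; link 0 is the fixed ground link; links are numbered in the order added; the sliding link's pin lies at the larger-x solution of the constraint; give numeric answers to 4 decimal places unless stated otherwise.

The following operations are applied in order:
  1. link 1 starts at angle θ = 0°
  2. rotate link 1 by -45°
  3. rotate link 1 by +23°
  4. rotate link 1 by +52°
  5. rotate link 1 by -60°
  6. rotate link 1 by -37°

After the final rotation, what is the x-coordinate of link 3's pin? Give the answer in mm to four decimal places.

geometry: r = 40 mm, L = 107 mm, e = 11 mm; θ starts at 0°
rotate link 1 by -45°: θ ← 0° -45° = -45°
rotate link 1 by +23°: θ ← -45° +23° = -22°
rotate link 1 by +52°: θ ← -22° +52° = 30°
rotate link 1 by -60°: θ ← 30° -60° = -30°
rotate link 1 by -37°: θ ← -30° -37° = -67°
crank pin P = (r cos θ, r sin θ) = (15.629245, -36.820194)
h = r sin θ − e = -36.820194 − 11 = -47.820194
x = r cos θ + √(L² − h²) = 15.629245 + 95.719533 = 111.348778

111.3488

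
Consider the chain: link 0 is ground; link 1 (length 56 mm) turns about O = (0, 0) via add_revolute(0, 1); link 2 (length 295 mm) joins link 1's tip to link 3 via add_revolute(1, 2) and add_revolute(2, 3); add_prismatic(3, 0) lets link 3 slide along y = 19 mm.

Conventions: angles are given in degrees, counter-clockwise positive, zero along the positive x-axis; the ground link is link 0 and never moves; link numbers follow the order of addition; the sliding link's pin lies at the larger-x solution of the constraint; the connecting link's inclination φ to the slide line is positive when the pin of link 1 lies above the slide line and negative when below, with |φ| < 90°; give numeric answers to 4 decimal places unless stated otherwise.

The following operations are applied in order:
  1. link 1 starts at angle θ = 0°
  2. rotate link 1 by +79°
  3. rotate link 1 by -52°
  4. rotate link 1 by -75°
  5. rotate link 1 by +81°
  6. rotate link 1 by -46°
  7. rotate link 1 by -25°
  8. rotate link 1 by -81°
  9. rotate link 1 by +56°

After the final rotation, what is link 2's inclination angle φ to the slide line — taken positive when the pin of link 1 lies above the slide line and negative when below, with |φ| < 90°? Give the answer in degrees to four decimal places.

geometry: r = 56 mm, L = 295 mm, e = 19 mm; θ starts at 0°
rotate link 1 by +79°: θ ← 0° +79° = 79°
rotate link 1 by -52°: θ ← 79° -52° = 27°
rotate link 1 by -75°: θ ← 27° -75° = -48°
rotate link 1 by +81°: θ ← -48° +81° = 33°
rotate link 1 by -46°: θ ← 33° -46° = -13°
rotate link 1 by -25°: θ ← -13° -25° = -38°
rotate link 1 by -81°: θ ← -38° -81° = -119°
rotate link 1 by +56°: θ ← -119° +56° = -63°
h = r sin θ − e = -49.896365 − 19 = -68.896365
sin φ = h / L = -68.896365 / 295 = -0.23354700
φ = arcsin(-0.23354700) = -13.505989°

-13.5060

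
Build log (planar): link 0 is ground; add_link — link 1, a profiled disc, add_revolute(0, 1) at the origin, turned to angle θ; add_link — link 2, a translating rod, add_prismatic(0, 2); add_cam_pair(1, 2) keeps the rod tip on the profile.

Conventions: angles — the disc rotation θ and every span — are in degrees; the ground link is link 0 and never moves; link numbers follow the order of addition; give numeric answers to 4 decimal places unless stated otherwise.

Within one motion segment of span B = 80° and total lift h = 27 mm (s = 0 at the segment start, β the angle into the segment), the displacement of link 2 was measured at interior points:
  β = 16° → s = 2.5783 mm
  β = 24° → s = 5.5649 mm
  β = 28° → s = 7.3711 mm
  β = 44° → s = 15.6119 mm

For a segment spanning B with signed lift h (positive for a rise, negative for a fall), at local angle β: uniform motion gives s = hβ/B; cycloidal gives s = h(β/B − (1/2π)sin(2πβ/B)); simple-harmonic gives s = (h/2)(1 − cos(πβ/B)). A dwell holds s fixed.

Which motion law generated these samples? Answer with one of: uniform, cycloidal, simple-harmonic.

candidates at β/B = r: uniform s = h·r (linear in β); cycloidal s = h·(r − sin(2πr)/(2π)); simple-harmonic s = (h/2)(1 − cos(πr))
β=16°: printed 2.5783 | uniform 5.4000, cycloidal 1.3131, simple-harmonic 2.5783
β=24°: printed 5.5649 | uniform 8.1000, cycloidal 4.0131, simple-harmonic 5.5649
β=28°: printed 7.3711 | uniform 9.4500, cycloidal 5.9735, simple-harmonic 7.3711
β=44°: printed 15.6119 | uniform 14.8500, cycloidal 16.1779, simple-harmonic 15.6119
only one law matches every sample → simple-harmonic

simple-harmonic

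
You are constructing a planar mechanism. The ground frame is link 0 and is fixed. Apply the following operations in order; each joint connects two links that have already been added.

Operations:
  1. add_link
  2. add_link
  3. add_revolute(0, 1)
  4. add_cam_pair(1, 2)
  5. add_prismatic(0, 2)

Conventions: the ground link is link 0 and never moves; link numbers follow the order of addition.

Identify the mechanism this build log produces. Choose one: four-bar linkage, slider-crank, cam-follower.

links: 3 (incl. ground); joints: 1 revolute, 1 prismatic, 1 higher (cam) pair, forming one closed loop
3 links, revolute + prismatic + higher pair in one loop → cam-follower

cam-follower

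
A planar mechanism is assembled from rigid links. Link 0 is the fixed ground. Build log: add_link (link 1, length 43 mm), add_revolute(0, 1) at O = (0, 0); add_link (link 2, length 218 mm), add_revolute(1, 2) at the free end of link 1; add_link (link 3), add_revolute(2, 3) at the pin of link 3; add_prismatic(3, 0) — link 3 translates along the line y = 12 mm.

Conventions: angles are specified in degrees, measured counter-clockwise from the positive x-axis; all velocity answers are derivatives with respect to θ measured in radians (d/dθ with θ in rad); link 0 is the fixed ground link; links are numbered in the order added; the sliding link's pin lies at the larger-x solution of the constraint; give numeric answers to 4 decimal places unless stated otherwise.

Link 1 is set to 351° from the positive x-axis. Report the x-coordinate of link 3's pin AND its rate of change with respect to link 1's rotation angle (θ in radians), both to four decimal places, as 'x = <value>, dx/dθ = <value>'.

geometry: r = 43 mm, L = 218 mm, e = 12 mm
crank pin P = (r cos θ, r sin θ) = (42.470599, -6.726682)
h = r sin θ − e = -6.726682 − 12 = -18.726682
x = r cos θ + √(L² − h²) = 42.470599 + 217.194179 = 259.664778
dx/dθ = −r sin θ − h·r cos θ/√(L² − h²) (θ in radians; h = -18.726682) = 10.388536

x = 259.6648, dx/dθ = 10.3885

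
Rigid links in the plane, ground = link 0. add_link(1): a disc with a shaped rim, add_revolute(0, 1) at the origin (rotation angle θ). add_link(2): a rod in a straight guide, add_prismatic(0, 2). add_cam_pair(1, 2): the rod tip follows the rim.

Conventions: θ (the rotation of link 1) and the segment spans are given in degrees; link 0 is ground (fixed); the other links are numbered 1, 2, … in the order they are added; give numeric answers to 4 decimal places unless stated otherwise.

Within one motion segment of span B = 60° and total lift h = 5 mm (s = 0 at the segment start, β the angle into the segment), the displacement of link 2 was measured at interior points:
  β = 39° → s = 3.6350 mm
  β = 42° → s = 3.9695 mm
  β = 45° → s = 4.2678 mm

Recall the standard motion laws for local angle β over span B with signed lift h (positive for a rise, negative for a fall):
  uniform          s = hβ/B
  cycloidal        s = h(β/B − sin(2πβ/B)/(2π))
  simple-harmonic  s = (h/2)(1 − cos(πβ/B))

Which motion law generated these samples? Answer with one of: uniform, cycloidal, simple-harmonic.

candidates at β/B = r: uniform s = h·r (linear in β); cycloidal s = h·(r − sin(2πr)/(2π)); simple-harmonic s = (h/2)(1 − cos(πr))
β=39°: printed 3.6350 | uniform 3.2500, cycloidal 3.8938, simple-harmonic 3.6350
β=42°: printed 3.9695 | uniform 3.5000, cycloidal 4.2568, simple-harmonic 3.9695
β=45°: printed 4.2678 | uniform 3.7500, cycloidal 4.5458, simple-harmonic 4.2678
only one law matches every sample → simple-harmonic

simple-harmonic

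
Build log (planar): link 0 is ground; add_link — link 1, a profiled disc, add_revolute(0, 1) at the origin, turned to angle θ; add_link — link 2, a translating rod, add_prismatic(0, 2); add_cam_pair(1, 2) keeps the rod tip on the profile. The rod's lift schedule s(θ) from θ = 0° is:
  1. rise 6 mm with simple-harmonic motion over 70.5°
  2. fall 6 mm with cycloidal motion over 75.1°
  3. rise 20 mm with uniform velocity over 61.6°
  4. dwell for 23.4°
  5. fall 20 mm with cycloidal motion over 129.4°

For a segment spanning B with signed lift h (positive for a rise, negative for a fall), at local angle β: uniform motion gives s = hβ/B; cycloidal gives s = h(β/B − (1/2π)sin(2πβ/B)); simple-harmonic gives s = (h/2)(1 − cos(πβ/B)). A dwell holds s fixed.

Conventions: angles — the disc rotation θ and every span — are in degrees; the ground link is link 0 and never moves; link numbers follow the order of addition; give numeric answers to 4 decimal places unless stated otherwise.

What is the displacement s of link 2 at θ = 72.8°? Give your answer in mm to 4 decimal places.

seg 1 [0°–70.5°] simple-harmonic, h=6: full span → s += 6 → s = 6.0000
seg 2 [70.5°–145.6°] cycloidal, h=-6: θ=72.8° here. β=2.3, B=75.1. -6·(0.0306 − sin(2π·0.0306)/(2π)) = -0.0011 → s = 5.9989

5.9989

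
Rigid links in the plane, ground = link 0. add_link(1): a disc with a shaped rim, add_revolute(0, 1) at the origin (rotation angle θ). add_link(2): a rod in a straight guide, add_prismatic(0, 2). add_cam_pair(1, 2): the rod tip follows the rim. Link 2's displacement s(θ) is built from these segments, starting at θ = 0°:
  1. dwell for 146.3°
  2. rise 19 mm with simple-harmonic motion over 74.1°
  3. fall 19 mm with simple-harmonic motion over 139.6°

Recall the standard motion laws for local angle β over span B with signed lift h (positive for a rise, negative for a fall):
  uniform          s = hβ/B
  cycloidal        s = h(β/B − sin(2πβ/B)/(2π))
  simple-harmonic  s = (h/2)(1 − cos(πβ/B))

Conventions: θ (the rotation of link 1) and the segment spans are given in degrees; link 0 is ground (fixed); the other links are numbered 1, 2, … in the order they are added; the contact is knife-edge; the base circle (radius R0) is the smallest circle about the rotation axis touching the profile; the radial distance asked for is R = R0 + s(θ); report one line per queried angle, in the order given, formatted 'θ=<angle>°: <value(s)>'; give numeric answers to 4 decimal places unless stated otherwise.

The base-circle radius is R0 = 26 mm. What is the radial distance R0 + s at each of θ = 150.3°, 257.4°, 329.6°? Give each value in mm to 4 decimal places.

segment 1 (0° to 146.3°, dwell): s unchanged at 0.0000
θ = 150.3° falls in segment 2 (146.3° to 220.4°, simple-harmonic, h = 19): β = 150.3 − 146.3 = 4°, B = 74.1°; Δs = 19/2·(1 − cos(π·0.0540)) = 0.1363; s = 0.0000 + 0.1363 = 0.1363
segment 2 (146.3° to 220.4°, simple-harmonic, h = 19) is passed completely: s = 0.0000 + (19) = 19.0000
θ = 257.4° falls in segment 3 (220.4° to 360°, simple-harmonic, h = -19): β = 257.4 − 220.4 = 37°, B = 139.6°; Δs = -19/2·(1 − cos(π·0.2650)) = -3.1073; s = 19.0000 − 3.1073 = 15.8927
θ = 329.6° falls in segment 3 (220.4° to 360°, simple-harmonic, h = -19): β = 329.6 − 220.4 = 109.2°, B = 139.6°; Δs = -19/2·(1 − cos(π·0.7822)) = -16.8622; s = 19.0000 − 16.8622 = 2.1378
θ=150.3°: R = R0 + s = 26 + 0.1363 = 26.1363
θ=257.4°: R = R0 + s = 26 + 15.8927 = 41.8927
θ=329.6°: R = R0 + s = 26 + 2.1378 = 28.1378

θ=150.3°: 26.1363
θ=257.4°: 41.8927
θ=329.6°: 28.1378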